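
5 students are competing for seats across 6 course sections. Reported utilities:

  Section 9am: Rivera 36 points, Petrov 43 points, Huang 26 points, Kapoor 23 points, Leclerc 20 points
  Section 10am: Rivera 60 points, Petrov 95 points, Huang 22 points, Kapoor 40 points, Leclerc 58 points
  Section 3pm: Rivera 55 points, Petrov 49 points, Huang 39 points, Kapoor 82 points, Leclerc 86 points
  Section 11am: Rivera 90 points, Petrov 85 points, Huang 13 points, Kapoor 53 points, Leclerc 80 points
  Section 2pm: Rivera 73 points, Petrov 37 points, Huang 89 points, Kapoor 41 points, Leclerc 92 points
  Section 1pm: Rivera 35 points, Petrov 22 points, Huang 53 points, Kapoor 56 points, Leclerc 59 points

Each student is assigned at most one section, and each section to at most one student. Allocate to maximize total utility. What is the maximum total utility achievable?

This is a one-to-one assignment (maximum-weight bipartite matching).
Optimal: Rivera→Section 11am (90 points), Petrov→Section 10am (95 points), Huang→Section 2pm (89 points), Kapoor→Section 1pm (56 points), Leclerc→Section 3pm (86 points) — total 90+95+89+56+86 = 416 points.
Row-greedy (each student in turn takes its best remaining section) gives 415 points, worse by 1.
Checked against all permutations: 416 points is optimal.

Max total: 416 points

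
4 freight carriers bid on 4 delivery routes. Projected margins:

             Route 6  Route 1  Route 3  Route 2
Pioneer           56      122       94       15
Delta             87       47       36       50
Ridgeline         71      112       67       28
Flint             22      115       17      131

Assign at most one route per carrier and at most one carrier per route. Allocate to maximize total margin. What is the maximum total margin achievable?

Optimal: Pioneer→Route 3 ($94k), Delta→Route 6 ($87k), Ridgeline→Route 1 ($112k), Flint→Route 2 ($131k) — total 94+87+112+131 = $424k.
Next-best assignment: Pioneer→Route 1, Delta→Route 6, Ridgeline→Route 3, Flint→Route 2 = $407k.
No other one-to-one assignment exceeds $424k.

Max total: $424k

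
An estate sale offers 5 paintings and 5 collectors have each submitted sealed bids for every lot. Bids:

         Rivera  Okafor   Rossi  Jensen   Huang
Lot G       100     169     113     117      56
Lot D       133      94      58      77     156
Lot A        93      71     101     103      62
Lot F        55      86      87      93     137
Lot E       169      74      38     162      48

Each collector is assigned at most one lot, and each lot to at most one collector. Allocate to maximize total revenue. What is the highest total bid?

Max total: $702

Optimal: Rivera→Lot D ($133), Okafor→Lot G ($169), Rossi→Lot A ($101), Jensen→Lot E ($162), Huang→Lot F ($137) — total 133+169+101+162+137 = $702.
Column-greedy (each lot in turn goes to its best remaining collector) gives $684, worse by 18.
Swapping Rossi↔Okafor (Rossi→Lot G $113, Okafor→Lot A $71) loses 86.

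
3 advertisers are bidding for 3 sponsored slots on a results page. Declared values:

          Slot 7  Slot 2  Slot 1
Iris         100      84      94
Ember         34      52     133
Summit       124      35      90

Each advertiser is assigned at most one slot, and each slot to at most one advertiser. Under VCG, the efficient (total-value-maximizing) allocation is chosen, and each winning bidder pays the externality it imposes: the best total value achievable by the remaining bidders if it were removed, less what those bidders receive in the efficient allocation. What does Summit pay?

Summit pays $16.

Efficient allocation: Iris→Slot 2 ($84), Ember→Slot 1 ($133), Summit→Slot 7 ($124); total welfare W = $341.
Summit receives Slot 7 at value $124, so the others get W − 124 = $217.
Without Summit: best allocation of the remaining 2 bidders over all 3 slots is Iris→Slot 7 ($100), Ember→Slot 1 ($133), total $233.
VCG payment = (others' best without Summit) − (others' welfare with Summit) = 233 − 217 = $16.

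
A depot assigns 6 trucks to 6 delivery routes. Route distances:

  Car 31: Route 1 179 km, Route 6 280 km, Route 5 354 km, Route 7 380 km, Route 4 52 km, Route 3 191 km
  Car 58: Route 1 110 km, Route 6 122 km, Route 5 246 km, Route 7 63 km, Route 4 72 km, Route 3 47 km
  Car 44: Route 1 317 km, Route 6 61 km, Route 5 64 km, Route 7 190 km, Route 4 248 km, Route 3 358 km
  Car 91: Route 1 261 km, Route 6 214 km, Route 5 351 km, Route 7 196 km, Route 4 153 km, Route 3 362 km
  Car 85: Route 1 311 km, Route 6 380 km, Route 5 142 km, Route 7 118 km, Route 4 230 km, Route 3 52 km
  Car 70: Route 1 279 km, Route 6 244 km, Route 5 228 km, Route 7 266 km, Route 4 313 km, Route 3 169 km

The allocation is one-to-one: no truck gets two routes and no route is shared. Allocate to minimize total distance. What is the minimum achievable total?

Minimum total: 699 km

Optimal: Car 31→Route 4 (52 km), Car 58→Route 1 (110 km), Car 44→Route 6 (61 km), Car 91→Route 7 (196 km), Car 85→Route 3 (52 km), Car 70→Route 5 (228 km) — total 52+110+61+196+52+228 = 699 km.
Row-greedy (each truck in turn takes its cheapest remaining route) gives 777 km, worse by 78.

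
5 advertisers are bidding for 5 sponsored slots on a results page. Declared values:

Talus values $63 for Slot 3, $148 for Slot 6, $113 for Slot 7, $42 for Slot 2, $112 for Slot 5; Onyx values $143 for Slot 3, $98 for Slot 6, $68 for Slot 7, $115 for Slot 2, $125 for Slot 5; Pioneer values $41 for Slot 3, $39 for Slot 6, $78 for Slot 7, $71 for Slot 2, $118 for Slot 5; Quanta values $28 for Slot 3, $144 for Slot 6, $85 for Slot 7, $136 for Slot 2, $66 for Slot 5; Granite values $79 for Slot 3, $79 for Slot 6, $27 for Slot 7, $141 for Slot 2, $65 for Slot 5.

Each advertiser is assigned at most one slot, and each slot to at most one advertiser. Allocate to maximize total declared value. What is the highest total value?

Maximum total: $659

This is a one-to-one assignment (maximum-weight bipartite matching).
Optimal: Talus→Slot 7 ($113), Onyx→Slot 3 ($143), Pioneer→Slot 5 ($118), Quanta→Slot 6 ($144), Granite→Slot 2 ($141) — total 113+143+118+144+141 = $659.
Row-greedy (each advertiser in turn takes its best remaining slot) gives $572, worse by 87.
No other one-to-one assignment exceeds $659.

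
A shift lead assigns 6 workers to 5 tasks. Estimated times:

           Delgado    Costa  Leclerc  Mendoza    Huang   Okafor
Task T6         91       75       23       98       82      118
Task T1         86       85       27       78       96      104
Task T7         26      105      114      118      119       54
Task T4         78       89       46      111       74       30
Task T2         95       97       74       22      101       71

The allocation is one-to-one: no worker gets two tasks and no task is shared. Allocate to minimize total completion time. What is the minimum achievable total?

This is the linear assignment problem.
Optimal: Costa→Task T6 (75 min), Leclerc→Task T1 (27 min), Delgado→Task T7 (26 min), Okafor→Task T4 (30 min), Mendoza→Task T2 (22 min) — total 75+27+26+30+22 = 180 min.
Next-best assignment: Leclerc→Task T6, Costa→Task T1, Delgado→Task T7, Okafor→Task T4, Mendoza→Task T2 = 186 min.
Swapping Leclerc↔Okafor (Leclerc→Task T4 46 min, Okafor→Task T1 104 min) adds 93.
No other one-to-one assignment undercuts 180 min.

Min total: 180 min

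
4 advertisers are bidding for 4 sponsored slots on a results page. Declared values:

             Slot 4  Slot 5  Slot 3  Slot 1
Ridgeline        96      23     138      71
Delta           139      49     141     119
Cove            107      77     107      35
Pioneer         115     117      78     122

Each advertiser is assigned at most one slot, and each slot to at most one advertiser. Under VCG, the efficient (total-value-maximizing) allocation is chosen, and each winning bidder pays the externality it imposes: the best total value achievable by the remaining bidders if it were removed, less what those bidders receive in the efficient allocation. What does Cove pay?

Cove pays $25.

Efficient allocation: Ridgeline→Slot 3 ($138), Delta→Slot 1 ($119), Cove→Slot 4 ($107), Pioneer→Slot 5 ($117); total welfare W = $481.
Cove receives Slot 4 at value $107, so the others get W − 107 = $374.
Without Cove: best allocation of the remaining 3 bidders over all 4 slots is Ridgeline→Slot 3 ($138), Delta→Slot 4 ($139), Pioneer→Slot 1 ($122), total $399.
VCG payment = (others' best without Cove) − (others' welfare with Cove) = 399 − 374 = $25.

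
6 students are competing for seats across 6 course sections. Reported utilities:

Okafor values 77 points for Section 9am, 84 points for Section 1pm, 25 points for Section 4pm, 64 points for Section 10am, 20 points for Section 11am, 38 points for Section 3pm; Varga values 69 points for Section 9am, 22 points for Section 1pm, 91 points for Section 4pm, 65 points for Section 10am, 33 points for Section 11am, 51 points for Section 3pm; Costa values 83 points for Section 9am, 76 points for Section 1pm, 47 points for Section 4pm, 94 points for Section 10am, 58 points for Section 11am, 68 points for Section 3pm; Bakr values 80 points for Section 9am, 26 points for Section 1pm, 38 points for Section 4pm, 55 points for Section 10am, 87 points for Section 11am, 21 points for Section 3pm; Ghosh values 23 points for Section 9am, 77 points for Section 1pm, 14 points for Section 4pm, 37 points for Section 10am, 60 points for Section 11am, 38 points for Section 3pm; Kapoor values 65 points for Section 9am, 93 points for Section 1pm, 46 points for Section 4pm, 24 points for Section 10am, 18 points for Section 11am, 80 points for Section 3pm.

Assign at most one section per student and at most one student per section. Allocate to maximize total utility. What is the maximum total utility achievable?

Optimal: Okafor→Section 9am (77 points), Varga→Section 4pm (91 points), Costa→Section 10am (94 points), Bakr→Section 11am (87 points), Ghosh→Section 1pm (77 points), Kapoor→Section 3pm (80 points) — total 77+91+94+87+77+80 = 506 points.
Row-greedy (each student in turn takes its best remaining section) gives 459 points, worse by 47.
Next-best assignment: Okafor→Section 1pm, Varga→Section 4pm, Costa→Section 10am, Bakr→Section 9am, Ghosh→Section 11am, Kapoor→Section 3pm = 489 points.

Max total: 506 points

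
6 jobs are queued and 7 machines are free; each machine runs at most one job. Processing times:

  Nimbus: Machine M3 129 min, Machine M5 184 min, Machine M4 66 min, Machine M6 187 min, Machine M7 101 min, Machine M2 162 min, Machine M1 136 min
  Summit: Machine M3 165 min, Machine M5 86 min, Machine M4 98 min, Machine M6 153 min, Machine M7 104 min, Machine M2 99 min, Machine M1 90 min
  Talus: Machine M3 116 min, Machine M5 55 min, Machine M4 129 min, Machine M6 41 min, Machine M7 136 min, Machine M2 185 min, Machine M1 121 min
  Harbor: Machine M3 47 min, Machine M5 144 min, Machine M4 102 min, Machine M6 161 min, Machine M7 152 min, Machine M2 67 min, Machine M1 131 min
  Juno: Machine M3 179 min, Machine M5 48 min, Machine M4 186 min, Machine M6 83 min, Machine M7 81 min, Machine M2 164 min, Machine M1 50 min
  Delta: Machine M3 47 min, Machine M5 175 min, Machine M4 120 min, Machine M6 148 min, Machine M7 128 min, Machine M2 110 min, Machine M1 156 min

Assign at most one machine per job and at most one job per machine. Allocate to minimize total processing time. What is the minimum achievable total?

Minimum total: 357 min

Treat this as an assignment problem: match each job to one machine.
Optimal: Nimbus→Machine M4 (66 min), Summit→Machine M5 (86 min), Talus→Machine M6 (41 min), Harbor→Machine M2 (67 min), Juno→Machine M1 (50 min), Delta→Machine M3 (47 min) — total 66+86+41+67+50+47 = 357 min.
Min-entry greedy (repeatedly take the single cheapest remaining cell) gives 402 min, worse by 45.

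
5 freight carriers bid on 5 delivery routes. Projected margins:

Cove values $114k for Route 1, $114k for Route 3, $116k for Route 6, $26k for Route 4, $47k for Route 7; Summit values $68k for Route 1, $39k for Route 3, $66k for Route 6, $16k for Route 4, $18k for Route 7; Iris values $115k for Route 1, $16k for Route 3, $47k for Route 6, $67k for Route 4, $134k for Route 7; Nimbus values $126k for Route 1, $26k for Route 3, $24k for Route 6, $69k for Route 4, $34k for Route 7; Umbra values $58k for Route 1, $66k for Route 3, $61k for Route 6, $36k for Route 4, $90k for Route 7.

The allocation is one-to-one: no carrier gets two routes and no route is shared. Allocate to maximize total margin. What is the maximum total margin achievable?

Maximum total: $476k

Optimal: Cove→Route 3 ($114k), Summit→Route 6 ($66k), Iris→Route 7 ($134k), Nimbus→Route 1 ($126k), Umbra→Route 4 ($36k) — total 114+66+134+126+36 = $476k.
Max-entry greedy (repeatedly take the single best remaining cell) gives $458k, worse by 18.
Next-best assignment: Cove→Route 3, Summit→Route 6, Iris→Route 4, Nimbus→Route 1, Umbra→Route 7 = $463k.
Swapping Summit↔Nimbus (Summit→Route 1 $68k, Nimbus→Route 6 $24k) loses 100.
No other one-to-one assignment exceeds $476k.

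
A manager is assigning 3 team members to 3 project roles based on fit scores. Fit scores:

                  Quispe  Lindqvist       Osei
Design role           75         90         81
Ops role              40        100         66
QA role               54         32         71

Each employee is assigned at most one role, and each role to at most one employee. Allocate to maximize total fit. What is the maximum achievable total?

Max total: 246 pts

Optimal: Quispe→Design role (75 pts), Lindqvist→Ops role (100 pts), Osei→QA role (71 pts) — total 75+100+71 = 246 pts.
Max-entry greedy (repeatedly take the single best remaining cell) gives 235 pts, worse by 11.
Swapping Osei↔Quispe (Osei→Design role 81 pts, Quispe→QA role 54 pts) loses 11.
No other one-to-one assignment exceeds 246 pts.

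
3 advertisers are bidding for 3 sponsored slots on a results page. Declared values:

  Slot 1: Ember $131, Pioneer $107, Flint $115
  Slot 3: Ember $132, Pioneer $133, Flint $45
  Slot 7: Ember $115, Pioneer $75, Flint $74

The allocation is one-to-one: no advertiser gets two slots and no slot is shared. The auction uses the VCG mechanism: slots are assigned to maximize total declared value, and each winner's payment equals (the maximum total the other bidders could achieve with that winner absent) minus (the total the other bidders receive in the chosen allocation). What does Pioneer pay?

Efficient allocation: Ember→Slot 7 ($115), Pioneer→Slot 3 ($133), Flint→Slot 1 ($115); total welfare W = $363.
Pioneer receives Slot 3 at value $133, so the others get W − 133 = $230.
Without Pioneer: best allocation of the remaining 2 bidders over all 3 slots is Ember→Slot 3 ($132), Flint→Slot 1 ($115), total $247.
VCG payment = (others' best without Pioneer) − (others' welfare with Pioneer) = 247 − 230 = $17.

Pioneer pays $17.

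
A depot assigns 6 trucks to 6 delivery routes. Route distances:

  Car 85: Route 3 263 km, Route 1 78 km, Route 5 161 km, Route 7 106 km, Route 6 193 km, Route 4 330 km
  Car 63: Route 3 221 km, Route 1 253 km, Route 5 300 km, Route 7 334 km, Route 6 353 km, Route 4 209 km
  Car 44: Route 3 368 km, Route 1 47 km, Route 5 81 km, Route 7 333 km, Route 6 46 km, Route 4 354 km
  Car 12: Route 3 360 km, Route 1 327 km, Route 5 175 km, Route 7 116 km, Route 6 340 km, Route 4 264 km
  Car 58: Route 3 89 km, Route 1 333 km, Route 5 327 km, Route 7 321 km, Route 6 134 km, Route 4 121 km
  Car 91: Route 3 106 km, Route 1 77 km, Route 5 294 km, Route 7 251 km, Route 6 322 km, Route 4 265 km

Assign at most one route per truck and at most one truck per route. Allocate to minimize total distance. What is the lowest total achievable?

Optimal: Car 85→Route 5 (161 km), Car 63→Route 4 (209 km), Car 44→Route 6 (46 km), Car 12→Route 7 (116 km), Car 58→Route 3 (89 km), Car 91→Route 1 (77 km) — total 161+209+46+116+89+77 = 698 km.
Row-greedy (each truck in turn takes its cheapest remaining route) gives 832 km, worse by 134.
Next-best assignment: Car 85→Route 7, Car 63→Route 4, Car 44→Route 6, Car 12→Route 5, Car 58→Route 3, Car 91→Route 1 = 702 km.

Min total: 698 km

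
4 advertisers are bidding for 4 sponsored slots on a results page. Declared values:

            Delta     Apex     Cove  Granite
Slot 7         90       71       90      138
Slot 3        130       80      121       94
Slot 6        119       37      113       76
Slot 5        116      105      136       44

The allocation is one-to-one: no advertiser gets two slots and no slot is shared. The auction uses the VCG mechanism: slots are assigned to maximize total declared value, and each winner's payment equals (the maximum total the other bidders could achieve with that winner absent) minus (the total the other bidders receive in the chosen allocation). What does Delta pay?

Efficient allocation: Delta→Slot 3 ($130), Apex→Slot 5 ($105), Cove→Slot 6 ($113), Granite→Slot 7 ($138); total welfare W = $486.
Delta receives Slot 3 at value $130, so the others get W − 130 = $356.
Without Delta: best allocation of the remaining 3 bidders over all 4 slots is Apex→Slot 5 ($105), Cove→Slot 3 ($121), Granite→Slot 7 ($138), total $364.
VCG payment = (others' best without Delta) − (others' welfare with Delta) = 364 − 356 = $8.

Delta pays $8.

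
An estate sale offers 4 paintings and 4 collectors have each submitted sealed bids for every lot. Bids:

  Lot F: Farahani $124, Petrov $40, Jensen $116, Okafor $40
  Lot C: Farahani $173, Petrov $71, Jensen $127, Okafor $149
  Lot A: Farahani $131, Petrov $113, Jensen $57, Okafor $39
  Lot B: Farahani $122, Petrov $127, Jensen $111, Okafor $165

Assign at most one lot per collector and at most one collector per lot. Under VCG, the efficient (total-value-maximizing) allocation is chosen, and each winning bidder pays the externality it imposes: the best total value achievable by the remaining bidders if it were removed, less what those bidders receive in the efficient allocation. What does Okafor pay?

Okafor pays $14.

Efficient allocation: Farahani→Lot C ($173), Petrov→Lot A ($113), Jensen→Lot F ($116), Okafor→Lot B ($165); total welfare W = $567.
Okafor receives Lot B at value $165, so the others get W − 165 = $402.
Without Okafor: best allocation of the remaining 3 bidders over all 4 lots is Farahani→Lot C ($173), Petrov→Lot B ($127), Jensen→Lot F ($116), total $416.
VCG payment = (others' best without Okafor) − (others' welfare with Okafor) = 416 − 402 = $14.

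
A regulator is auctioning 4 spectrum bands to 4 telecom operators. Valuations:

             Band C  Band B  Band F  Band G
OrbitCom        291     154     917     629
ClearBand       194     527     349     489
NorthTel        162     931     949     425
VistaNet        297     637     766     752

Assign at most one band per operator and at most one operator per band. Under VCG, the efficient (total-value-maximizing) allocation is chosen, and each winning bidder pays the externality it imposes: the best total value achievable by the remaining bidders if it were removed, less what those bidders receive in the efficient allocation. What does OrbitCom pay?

Efficient allocation: OrbitCom→Band F ($917M), ClearBand→Band C ($194M), NorthTel→Band B ($931M), VistaNet→Band G ($752M); total welfare W = $2794M.
OrbitCom receives Band F at value $917M, so the others get W − 917 = $1877M.
Without OrbitCom: best allocation of the remaining 3 bidders over all 4 bands is ClearBand→Band B ($527M), NorthTel→Band F ($949M), VistaNet→Band G ($752M), total $2228M.
VCG payment = (others' best without OrbitCom) − (others' welfare with OrbitCom) = 2228 − 1877 = $351M.

OrbitCom pays $351M.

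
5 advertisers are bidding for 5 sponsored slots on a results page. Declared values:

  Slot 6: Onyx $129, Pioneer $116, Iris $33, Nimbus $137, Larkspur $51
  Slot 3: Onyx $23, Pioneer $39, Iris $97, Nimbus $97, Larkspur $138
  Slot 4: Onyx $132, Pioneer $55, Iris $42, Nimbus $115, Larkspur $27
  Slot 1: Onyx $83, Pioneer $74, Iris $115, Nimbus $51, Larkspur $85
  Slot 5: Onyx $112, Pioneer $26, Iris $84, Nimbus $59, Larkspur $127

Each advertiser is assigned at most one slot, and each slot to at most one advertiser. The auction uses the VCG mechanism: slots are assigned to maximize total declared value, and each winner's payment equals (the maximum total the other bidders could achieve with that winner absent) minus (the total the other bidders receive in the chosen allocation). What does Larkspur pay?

Efficient allocation: Onyx→Slot 5 ($112), Pioneer→Slot 6 ($116), Iris→Slot 1 ($115), Nimbus→Slot 4 ($115), Larkspur→Slot 3 ($138); total welfare W = $596.
Larkspur receives Slot 3 at value $138, so the others get W − 138 = $458.
Without Larkspur: best allocation of the remaining 4 bidders over all 5 slots is Onyx→Slot 4 ($132), Pioneer→Slot 6 ($116), Iris→Slot 1 ($115), Nimbus→Slot 3 ($97), total $460.
VCG payment = (others' best without Larkspur) − (others' welfare with Larkspur) = 460 − 458 = $2.

Larkspur pays $2.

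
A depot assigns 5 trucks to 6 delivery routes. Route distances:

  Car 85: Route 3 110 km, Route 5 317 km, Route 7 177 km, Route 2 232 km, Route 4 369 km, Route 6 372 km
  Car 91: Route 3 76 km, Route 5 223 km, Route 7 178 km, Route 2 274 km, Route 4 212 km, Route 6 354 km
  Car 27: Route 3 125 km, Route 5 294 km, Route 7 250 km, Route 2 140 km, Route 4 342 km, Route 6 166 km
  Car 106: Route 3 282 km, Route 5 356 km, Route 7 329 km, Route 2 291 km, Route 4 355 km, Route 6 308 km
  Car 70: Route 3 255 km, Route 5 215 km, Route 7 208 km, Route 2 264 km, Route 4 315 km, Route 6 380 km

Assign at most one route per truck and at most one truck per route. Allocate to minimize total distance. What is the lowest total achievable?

Min total: 916 km

This is a one-to-one assignment (minimum-cost bipartite matching).
Optimal: Car 85→Route 7 (177 km), Car 91→Route 3 (76 km), Car 27→Route 2 (140 km), Car 106→Route 6 (308 km), Car 70→Route 5 (215 km) — total 177+76+140+308+215 = 916 km.
Column-greedy (each route in turn goes to its cheapest remaining truck) gives 963 km, worse by 47.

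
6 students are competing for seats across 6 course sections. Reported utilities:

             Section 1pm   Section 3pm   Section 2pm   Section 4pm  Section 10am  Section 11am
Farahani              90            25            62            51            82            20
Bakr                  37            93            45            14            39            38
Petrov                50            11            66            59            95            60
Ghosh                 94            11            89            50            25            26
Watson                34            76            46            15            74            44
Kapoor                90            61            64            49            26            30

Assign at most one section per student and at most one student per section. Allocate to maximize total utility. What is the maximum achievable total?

Max total: 462 points

Optimal: Farahani→Section 4pm (51 points), Bakr→Section 3pm (93 points), Petrov→Section 10am (95 points), Ghosh→Section 2pm (89 points), Watson→Section 11am (44 points), Kapoor→Section 1pm (90 points) — total 51+93+95+89+44+90 = 462 points.
Max-entry greedy (repeatedly take the single best remaining cell) gives 441 points, worse by 21.
Next-best assignment: Farahani→Section 1pm, Bakr→Section 3pm, Petrov→Section 10am, Ghosh→Section 2pm, Watson→Section 11am, Kapoor→Section 4pm = 460 points.
Swapping Ghosh↔Watson (Ghosh→Section 11am 26 points, Watson→Section 2pm 46 points) loses 61.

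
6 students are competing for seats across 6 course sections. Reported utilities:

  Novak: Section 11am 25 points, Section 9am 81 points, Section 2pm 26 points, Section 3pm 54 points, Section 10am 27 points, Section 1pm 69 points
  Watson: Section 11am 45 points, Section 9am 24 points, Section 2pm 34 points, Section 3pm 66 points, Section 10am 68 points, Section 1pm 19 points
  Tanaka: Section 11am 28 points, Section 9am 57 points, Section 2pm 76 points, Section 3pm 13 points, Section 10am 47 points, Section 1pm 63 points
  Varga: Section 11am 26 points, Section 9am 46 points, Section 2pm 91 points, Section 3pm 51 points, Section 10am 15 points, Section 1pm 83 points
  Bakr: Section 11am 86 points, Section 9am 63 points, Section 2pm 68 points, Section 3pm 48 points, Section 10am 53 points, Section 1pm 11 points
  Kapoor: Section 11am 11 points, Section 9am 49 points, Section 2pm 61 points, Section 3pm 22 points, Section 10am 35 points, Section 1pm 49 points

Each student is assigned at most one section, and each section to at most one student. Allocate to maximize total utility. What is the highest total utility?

Maximum total: 427 points

Optimal: Novak→Section 9am (81 points), Watson→Section 3pm (66 points), Tanaka→Section 2pm (76 points), Varga→Section 1pm (83 points), Bakr→Section 11am (86 points), Kapoor→Section 10am (35 points) — total 81+66+76+83+86+35 = 427 points.
Row-greedy (each student in turn takes its best remaining section) gives 416 points, worse by 11.
Next-best assignment: Novak→Section 9am, Watson→Section 3pm, Tanaka→Section 10am, Varga→Section 1pm, Bakr→Section 11am, Kapoor→Section 2pm = 424 points.
Swapping Watson↔Tanaka (Watson→Section 2pm 34 points, Tanaka→Section 3pm 13 points) loses 95.
Checked against all permutations: 427 points is optimal.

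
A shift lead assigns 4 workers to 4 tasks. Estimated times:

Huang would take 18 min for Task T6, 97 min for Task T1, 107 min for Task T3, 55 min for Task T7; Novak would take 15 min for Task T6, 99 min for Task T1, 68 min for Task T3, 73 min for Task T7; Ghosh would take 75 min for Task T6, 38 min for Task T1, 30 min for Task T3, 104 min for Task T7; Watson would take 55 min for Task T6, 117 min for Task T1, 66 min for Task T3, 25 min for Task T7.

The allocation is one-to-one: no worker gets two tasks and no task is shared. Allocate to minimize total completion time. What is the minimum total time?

Optimal: Huang→Task T6 (18 min), Novak→Task T3 (68 min), Ghosh→Task T1 (38 min), Watson→Task T7 (25 min) — total 18+68+38+25 = 149 min.
Column-greedy (each task in turn goes to its cheapest remaining worker) gives 174 min, worse by 25.
Checked against all permutations: 149 min is optimal.

Minimum total: 149 min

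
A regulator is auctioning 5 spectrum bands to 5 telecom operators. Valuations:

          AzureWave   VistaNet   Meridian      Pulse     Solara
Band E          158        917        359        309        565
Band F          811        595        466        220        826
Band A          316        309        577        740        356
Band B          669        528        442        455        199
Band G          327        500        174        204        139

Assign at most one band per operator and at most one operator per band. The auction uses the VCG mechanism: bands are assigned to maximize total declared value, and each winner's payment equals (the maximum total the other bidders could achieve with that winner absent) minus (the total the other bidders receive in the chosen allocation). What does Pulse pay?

Efficient allocation: AzureWave→Band B ($669M), VistaNet→Band E ($917M), Meridian→Band G ($174M), Pulse→Band A ($740M), Solara→Band F ($826M); total welfare W = $3326M.
Pulse receives Band A at value $740M, so the others get W − 740 = $2586M.
Without Pulse: best allocation of the remaining 4 bidders over all 5 bands is AzureWave→Band B ($669M), VistaNet→Band E ($917M), Meridian→Band A ($577M), Solara→Band F ($826M), total $2989M.
VCG payment = (others' best without Pulse) − (others' welfare with Pulse) = 2989 − 2586 = $403M.

Pulse pays $403M.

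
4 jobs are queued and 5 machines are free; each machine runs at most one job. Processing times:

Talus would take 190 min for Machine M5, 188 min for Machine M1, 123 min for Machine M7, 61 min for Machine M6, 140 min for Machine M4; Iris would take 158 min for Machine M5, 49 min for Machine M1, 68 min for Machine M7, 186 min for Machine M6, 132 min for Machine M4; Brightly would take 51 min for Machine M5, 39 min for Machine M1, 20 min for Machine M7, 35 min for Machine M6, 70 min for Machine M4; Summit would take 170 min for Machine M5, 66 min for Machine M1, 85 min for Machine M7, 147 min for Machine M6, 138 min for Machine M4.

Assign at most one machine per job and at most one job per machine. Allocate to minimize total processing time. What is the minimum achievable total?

This is a one-to-one assignment (minimum-cost bipartite matching).
Optimal: Talus→Machine M6 (61 min), Iris→Machine M1 (49 min), Brightly→Machine M5 (51 min), Summit→Machine M7 (85 min) — total 61+49+51+85 = 246 min.
Min-entry greedy (repeatedly take the single cheapest remaining cell) gives 268 min, worse by 22.

Min total: 246 min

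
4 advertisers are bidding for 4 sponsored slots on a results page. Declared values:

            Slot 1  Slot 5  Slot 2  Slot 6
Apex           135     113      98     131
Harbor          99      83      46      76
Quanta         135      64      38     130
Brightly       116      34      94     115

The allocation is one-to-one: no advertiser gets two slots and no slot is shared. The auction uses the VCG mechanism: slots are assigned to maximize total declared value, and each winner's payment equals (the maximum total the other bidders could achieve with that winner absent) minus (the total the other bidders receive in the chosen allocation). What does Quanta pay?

Efficient allocation: Apex→Slot 6 ($131), Harbor→Slot 5 ($83), Quanta→Slot 1 ($135), Brightly→Slot 2 ($94); total welfare W = $443.
Quanta receives Slot 1 at value $135, so the others get W − 135 = $308.
Without Quanta: best allocation of the remaining 3 bidders over all 4 slots is Apex→Slot 1 ($135), Harbor→Slot 5 ($83), Brightly→Slot 6 ($115), total $333.
VCG payment = (others' best without Quanta) − (others' welfare with Quanta) = 333 − 308 = $25.

Quanta pays $25.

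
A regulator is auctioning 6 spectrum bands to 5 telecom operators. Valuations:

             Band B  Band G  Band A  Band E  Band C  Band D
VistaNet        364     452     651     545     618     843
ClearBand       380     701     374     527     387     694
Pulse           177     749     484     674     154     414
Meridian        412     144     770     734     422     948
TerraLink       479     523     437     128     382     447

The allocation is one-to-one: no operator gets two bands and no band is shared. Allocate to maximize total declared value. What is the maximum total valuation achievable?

This is a one-to-one assignment (maximum-weight bipartite matching).
Optimal: VistaNet→Band D ($843M), ClearBand→Band G ($701M), Pulse→Band E ($674M), Meridian→Band A ($770M), TerraLink→Band B ($479M) — total 843+701+674+770+479 = $3467M.
Max-entry greedy (repeatedly take the single best remaining cell) gives $3354M, worse by 113.
Next-best assignment: VistaNet→Band A, ClearBand→Band G, Pulse→Band E, Meridian→Band D, TerraLink→Band B = $3453M.
Swapping TerraLink↔Pulse (TerraLink→Band E $128M, Pulse→Band B $177M) loses 848.

Max total: $3467M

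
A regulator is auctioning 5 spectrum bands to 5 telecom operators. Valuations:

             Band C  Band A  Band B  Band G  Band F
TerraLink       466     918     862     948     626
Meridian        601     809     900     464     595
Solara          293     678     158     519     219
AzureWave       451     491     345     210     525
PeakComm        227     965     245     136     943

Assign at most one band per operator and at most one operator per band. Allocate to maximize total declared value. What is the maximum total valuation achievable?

This is the linear assignment problem.
Optimal: TerraLink→Band G ($948M), Meridian→Band B ($900M), Solara→Band A ($678M), AzureWave→Band C ($451M), PeakComm→Band F ($943M) — total 948+900+678+451+943 = $3920M.
No other one-to-one assignment exceeds $3920M.

Max total: $3920M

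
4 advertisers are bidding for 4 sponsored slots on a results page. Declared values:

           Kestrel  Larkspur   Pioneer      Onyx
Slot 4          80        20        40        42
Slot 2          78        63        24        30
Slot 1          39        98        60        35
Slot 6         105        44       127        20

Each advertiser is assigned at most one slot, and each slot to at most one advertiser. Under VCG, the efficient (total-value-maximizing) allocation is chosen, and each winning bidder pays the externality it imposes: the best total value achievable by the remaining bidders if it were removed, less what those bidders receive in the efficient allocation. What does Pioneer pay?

Pioneer pays $27.

Efficient allocation: Kestrel→Slot 2 ($78), Larkspur→Slot 1 ($98), Pioneer→Slot 6 ($127), Onyx→Slot 4 ($42); total welfare W = $345.
Pioneer receives Slot 6 at value $127, so the others get W − 127 = $218.
Without Pioneer: best allocation of the remaining 3 bidders over all 4 slots is Kestrel→Slot 6 ($105), Larkspur→Slot 1 ($98), Onyx→Slot 4 ($42), total $245.
VCG payment = (others' best without Pioneer) − (others' welfare with Pioneer) = 245 − 218 = $27.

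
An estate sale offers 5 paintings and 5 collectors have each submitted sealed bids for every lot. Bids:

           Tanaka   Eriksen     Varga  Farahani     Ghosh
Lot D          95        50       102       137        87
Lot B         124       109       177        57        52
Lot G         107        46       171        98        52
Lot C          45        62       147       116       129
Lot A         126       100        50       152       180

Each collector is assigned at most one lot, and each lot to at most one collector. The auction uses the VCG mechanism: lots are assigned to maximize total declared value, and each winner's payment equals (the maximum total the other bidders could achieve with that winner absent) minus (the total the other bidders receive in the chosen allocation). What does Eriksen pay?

Eriksen pays $41.

Efficient allocation: Tanaka→Lot G ($107), Eriksen→Lot B ($109), Varga→Lot C ($147), Farahani→Lot D ($137), Ghosh→Lot A ($180); total welfare W = $680.
Eriksen receives Lot B at value $109, so the others get W − 109 = $571.
Without Eriksen: best allocation of the remaining 4 bidders over all 5 lots is Tanaka→Lot B ($124), Varga→Lot G ($171), Farahani→Lot D ($137), Ghosh→Lot A ($180), total $612.
VCG payment = (others' best without Eriksen) − (others' welfare with Eriksen) = 612 − 571 = $41.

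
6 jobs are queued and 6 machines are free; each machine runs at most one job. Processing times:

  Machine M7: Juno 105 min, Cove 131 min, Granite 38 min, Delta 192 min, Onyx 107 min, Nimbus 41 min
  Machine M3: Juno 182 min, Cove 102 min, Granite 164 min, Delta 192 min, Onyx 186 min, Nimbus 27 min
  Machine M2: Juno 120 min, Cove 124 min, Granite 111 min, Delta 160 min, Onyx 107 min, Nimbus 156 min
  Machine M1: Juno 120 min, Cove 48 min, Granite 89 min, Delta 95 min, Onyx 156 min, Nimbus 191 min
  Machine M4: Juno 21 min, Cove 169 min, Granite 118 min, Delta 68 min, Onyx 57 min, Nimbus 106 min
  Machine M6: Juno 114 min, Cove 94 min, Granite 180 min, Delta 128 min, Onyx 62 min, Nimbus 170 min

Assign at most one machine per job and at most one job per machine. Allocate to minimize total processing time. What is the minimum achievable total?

This is a one-to-one assignment (minimum-cost bipartite matching).
Optimal: Juno→Machine M4 (21 min), Cove→Machine M1 (48 min), Granite→Machine M7 (38 min), Delta→Machine M2 (160 min), Onyx→Machine M6 (62 min), Nimbus→Machine M3 (27 min) — total 21+48+38+160+62+27 = 356 min.
Row-greedy (each job in turn takes its cheapest remaining machine) gives 369 min, worse by 13.
Swapping Nimbus↔Cove (Nimbus→Machine M1 191 min, Cove→Machine M3 102 min) adds 218.
No other one-to-one assignment undercuts 356 min.

Min total: 356 min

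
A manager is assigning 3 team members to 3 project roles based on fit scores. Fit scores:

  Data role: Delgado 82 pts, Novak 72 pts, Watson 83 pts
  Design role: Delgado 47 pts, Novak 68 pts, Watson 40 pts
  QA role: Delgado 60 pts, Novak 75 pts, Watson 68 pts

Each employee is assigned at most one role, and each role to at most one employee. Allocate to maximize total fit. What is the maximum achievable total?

Maximum total: 218 pts

This is a one-to-one assignment (maximum-weight bipartite matching).
Optimal: Delgado→Data role (82 pts), Novak→Design role (68 pts), Watson→QA role (68 pts) — total 82+68+68 = 218 pts.
Row-greedy (each employee in turn takes its best remaining role) gives 197 pts, worse by 21.
Next-best assignment: Delgado→QA role, Novak→Design role, Watson→Data role = 211 pts.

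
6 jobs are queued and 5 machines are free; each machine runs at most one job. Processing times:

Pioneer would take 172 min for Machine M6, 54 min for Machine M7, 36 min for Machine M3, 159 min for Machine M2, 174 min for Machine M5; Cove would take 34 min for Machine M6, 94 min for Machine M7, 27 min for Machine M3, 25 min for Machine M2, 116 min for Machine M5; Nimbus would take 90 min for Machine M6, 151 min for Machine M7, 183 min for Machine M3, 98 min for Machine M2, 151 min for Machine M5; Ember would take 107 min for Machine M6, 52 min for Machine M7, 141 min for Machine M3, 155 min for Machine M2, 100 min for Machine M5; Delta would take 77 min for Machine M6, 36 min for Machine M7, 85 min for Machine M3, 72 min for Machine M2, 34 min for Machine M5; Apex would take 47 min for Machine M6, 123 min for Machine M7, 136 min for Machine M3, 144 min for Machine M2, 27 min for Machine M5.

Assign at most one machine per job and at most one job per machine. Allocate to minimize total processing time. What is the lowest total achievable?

Minimum total: 194 min

This is a one-to-one assignment (minimum-cost bipartite matching).
Optimal: Apex→Machine M6 (47 min), Ember→Machine M7 (52 min), Pioneer→Machine M3 (36 min), Cove→Machine M2 (25 min), Delta→Machine M5 (34 min) — total 47+52+36+25+34 = 194 min.
Column-greedy (each machine in turn goes to its cheapest remaining job) gives 231 min, worse by 37.
Next-best assignment: Nimbus→Machine M6, Delta→Machine M7, Pioneer→Machine M3, Cove→Machine M2, Apex→Machine M5 = 214 min.
Swapping Ember↔Cove (Ember→Machine M2 155 min, Cove→Machine M7 94 min) adds 172.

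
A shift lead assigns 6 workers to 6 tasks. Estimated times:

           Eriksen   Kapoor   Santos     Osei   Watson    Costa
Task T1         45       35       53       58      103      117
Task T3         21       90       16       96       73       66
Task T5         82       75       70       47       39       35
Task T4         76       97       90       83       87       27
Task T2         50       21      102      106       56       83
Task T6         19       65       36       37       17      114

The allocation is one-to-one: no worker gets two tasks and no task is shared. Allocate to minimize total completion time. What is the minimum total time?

Optimal: Eriksen→Task T1 (45 min), Kapoor→Task T2 (21 min), Santos→Task T3 (16 min), Osei→Task T5 (47 min), Watson→Task T6 (17 min), Costa→Task T4 (27 min) — total 45+21+16+47+17+27 = 173 min.
No other one-to-one assignment undercuts 173 min.

Minimum total: 173 min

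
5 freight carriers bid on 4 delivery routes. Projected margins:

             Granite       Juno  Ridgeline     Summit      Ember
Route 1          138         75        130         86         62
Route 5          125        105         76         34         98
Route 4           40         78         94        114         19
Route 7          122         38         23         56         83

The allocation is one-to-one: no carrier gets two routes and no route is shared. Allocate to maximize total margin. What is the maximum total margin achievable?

Maximum total: $471k

Optimal: Ridgeline→Route 1 ($130k), Juno→Route 5 ($105k), Summit→Route 4 ($114k), Granite→Route 7 ($122k) — total 130+105+114+122 = $471k.
Column-greedy (each route in turn goes to its best remaining carrier) gives $440k, worse by 31.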